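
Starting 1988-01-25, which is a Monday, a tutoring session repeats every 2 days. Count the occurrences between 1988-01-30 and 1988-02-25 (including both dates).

Occurrences land 2·i days after 1988-01-25 for i = 0, 1, 2, …
1988-01-30 is 5 days after the start; 5 ÷ 2 = 2 remainder 1; since the remainder is 1, round up to i = 3. First occurrence in the window: #4 on 1988-01-31 (3×2 = 6 days in).
1988-02-25 is 31 days after the start; 31 ÷ 2 = 15 remainder 1. Last occurrence in the window: #16 on 1988-02-24.
Occurrences #4 through #16: 13 in total.

13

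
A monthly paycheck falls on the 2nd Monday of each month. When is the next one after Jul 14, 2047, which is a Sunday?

Jul 2047 starts on a Monday; its first Monday is the 1st, so the 2nd Monday is the 8th — Jul 8, 2047.
That is not after Jul 14, 2047, so look at Aug 2047.
Aug 2047 starts on a Thursday; its first Monday is the 5th, so the 2nd Monday is the 12th — Aug 12, 2047.

Aug 12, 2047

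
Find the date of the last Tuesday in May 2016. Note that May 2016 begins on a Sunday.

May 31, 2016

May 2016 begins on a Sunday, so the first Tuesday is May 3 (2 days later).
May 2016 has 31 days. Adding weeks: 3, 10, 17, 24, 31 — the last one ≤ 31 is the 31st.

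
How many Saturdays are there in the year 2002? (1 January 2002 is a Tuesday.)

1 January 2002 is a Tuesday; the first Saturday on or after it is 5 January 2002 (4 days later).
From 5 January 2002 to 31 December 2002: 26 + 28 + 31 + 30 + 31 + 30 + 31 + 31 + 30 + 31 + 30 + 31 = 360 days (rest of January, February, March, April, May, June, July, August, September, October, November, December).
360 ÷ 7 = 51 full weeks with remainder 3, so 51 more Saturdays after the first → 52.

52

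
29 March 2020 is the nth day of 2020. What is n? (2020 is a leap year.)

89

Days in months before March: 31 + 29 = 60.
Plus 29 days into March → day 89.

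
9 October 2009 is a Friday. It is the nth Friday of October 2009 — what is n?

2nd

Day 9 falls in week ⌈9/7⌉ of the month.
Days 1–7 hold the 1st Friday, 8–14 the 2nd, 15–21 the 3rd, 22–28 the 4th, 29–31 the 5th.
9 is in the range for the 2nd.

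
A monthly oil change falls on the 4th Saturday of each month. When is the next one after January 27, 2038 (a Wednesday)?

January 2038 starts on a Friday; its first Saturday is the 2nd, so the 4th Saturday is the 23rd — January 23, 2038.
That is not after January 27, 2038, so look at February 2038.
February 2038 starts on a Monday; its first Saturday is the 6th, so the 4th Saturday is the 27th — February 27, 2038.

February 27, 2038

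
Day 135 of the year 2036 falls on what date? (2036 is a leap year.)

Jan has 31 days (135 − 31 = 104 remain).
Feb has 29 days (104 − 29 = 75 remain).
Mar has 31 days (75 − 31 = 44 remain).
Apr has 30 days (44 − 30 = 14 remain).
14 into May → May 14.

May 14, 2036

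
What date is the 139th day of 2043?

January has 31 days (139 − 31 = 108 remain).
February has 28 days (108 − 28 = 80 remain).
March has 31 days (80 − 31 = 49 remain).
April has 30 days (49 − 30 = 19 remain).
19 into May → May 19.

2043-05-19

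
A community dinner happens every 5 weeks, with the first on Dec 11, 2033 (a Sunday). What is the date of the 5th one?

The 5th occurrence is 4 intervals after the first: 4 × 35 = 140 days after Dec 11, 2033.
Dec has 31 days — 20 days to the end of Dec leaves 120.
Jan has 31 days (89 left).
Feb has 28 days (61 left).
Mar has 31 days (30 left).
30 days into Apr → Apr 30, 2034.

Apr 30, 2034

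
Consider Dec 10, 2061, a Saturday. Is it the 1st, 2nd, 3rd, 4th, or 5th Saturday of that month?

Day 10 falls in week ⌈10/7⌉ of the month.
Days 1–7 hold the 1st Saturday, 8–14 the 2nd, 15–21 the 3rd, 22–28 the 4th, 29–31 the 5th.
10 is in the range for the 2nd.

2nd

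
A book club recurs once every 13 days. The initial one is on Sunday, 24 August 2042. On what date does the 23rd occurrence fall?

The 23rd occurrence is 22 intervals after the first: 22 × 13 = 286 days after 24 August 2042.
August has 31 days — 7 days to the end of August leaves 279.
September has 30 days (249 left).
October has 31 days (218 left).
November has 30 days (188 left).
December has 31 days (157 left).
January has 31 days (126 left).
February has 28 days (98 left).
March has 31 days (67 left).
April has 30 days (37 left).
May has 31 days (6 left).
6 days into June → 6 June 2043.

6 June 2043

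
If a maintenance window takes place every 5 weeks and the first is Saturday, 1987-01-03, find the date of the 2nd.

The 2nd occurrence is 1 interval after the first: 1 × 35 = 35 days after 1987-01-03.
January has 31 days — 28 days to the end of January leaves 7.
7 days into February → 1987-02-07.

1987-02-07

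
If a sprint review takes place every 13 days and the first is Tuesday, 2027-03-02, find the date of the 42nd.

The 42nd occurrence is 41 intervals after the first: 41 × 13 = 533 days after 2027-03-02.
March has 31 days — 29 days to the end of March leaves 504.
From end of March to end of 2027 is 275 days (229 left).
January has 31 days (198 left).
February has 29 days (169 left).
March has 31 days (138 left).
April has 30 days (108 left).
May has 31 days (77 left).
June has 30 days (47 left).
July has 31 days (16 left).
16 days into August → 2028-08-16.

2028-08-16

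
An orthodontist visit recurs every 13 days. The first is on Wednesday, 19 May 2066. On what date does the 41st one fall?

21 October 2067

The 41st occurrence is 40 intervals after the first: 40 × 13 = 520 days after 19 May 2066.
May has 31 days — 12 days to the end of May leaves 508.
From end of May to end of 2066 is 214 days (294 left).
January has 31 days (263 left).
February has 28 days (235 left).
March has 31 days (204 left).
April has 30 days (174 left).
May has 31 days (143 left).
June has 30 days (113 left).
July has 31 days (82 left).
August has 31 days (51 left).
September has 30 days (21 left).
21 days into October → 21 October 2067.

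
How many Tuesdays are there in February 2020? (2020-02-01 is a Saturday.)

2020-02-01 is a Saturday; the first Tuesday on or after it is 2020-02-04 (3 days later).
From 2020-02-04 to 2020-02-29 is 29 − 4 = 25 days.
25 ÷ 7 = 3 full weeks with remainder 4, so 3 more Tuesdays after the first → 4.

4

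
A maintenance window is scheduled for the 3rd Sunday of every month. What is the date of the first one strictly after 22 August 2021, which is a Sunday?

19 September 2021

August 2021 starts on a Sunday; its first Sunday is the 1st, so the 3rd Sunday is the 15th — 15 August 2021.
That is not after 22 August 2021, so look at September 2021.
September 2021 starts on a Wednesday; its first Sunday is the 5th, so the 3rd Sunday is the 19th — 19 September 2021.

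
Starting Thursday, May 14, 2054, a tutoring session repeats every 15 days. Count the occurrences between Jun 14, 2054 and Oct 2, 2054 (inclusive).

7

Occurrences land 15·i days after May 14, 2054 for i = 0, 1, 2, …
Jun 14, 2054 is 31 days after the start; 31 ÷ 15 = 2 remainder 1; since the remainder is 1, round up to i = 3. First occurrence in the window: #4 on Jun 28, 2054 (3×15 = 45 days in).
Oct 2, 2054 is 141 days after the start; 141 ÷ 15 = 9 remainder 6. Last occurrence in the window: #10 on Sep 26, 2054.
Occurrences #4 through #10: 7 in total.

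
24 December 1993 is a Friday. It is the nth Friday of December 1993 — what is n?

4th

Day 24 falls in week ⌈24/7⌉ of the month.
Days 1–7 hold the 1st Friday, 8–14 the 2nd, 15–21 the 3rd, 22–28 the 4th, 29–31 the 5th.
24 is in the range for the 4th.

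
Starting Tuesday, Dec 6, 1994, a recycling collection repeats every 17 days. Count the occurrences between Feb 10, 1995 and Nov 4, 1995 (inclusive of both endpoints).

16

Occurrences land 17·i days after Dec 6, 1994 for i = 0, 1, 2, …
Feb 10, 1995 is 66 days after the start; 66 ÷ 17 = 3 remainder 15; since the remainder is 15, round up to i = 4. First occurrence in the window: #5 on Feb 12, 1995 (4×17 = 68 days in).
Nov 4, 1995 is 333 days after the start; 333 ÷ 17 = 19 remainder 10. Last occurrence in the window: #20 on Oct 25, 1995.
Occurrences #5 through #20: 16 in total.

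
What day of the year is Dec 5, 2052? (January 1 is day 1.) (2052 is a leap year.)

Days in months before Dec: 31 + 29 + 31 + 30 + 31 + 30 + 31 + 31 + 30 + 31 + 30 = 335.
Plus 5 days into Dec → day 340.

340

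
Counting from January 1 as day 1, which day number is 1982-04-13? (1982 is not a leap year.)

103

Days in months before April: 31 + 28 + 31 = 90.
Plus 13 days into April → day 103.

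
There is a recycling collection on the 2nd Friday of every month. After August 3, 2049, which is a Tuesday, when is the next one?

August 13, 2049

August 2049 starts on a Sunday; its first Friday is the 6th, so the 2nd Friday is the 13th — August 13, 2049.
August 13, 2049 is after August 3, 2049, so that is the next one.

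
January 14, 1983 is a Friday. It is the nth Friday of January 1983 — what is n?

2nd

Day 14 falls in week ⌈14/7⌉ of the month.
Days 1–7 hold the 1st Friday, 8–14 the 2nd, 15–21 the 3rd, 22–28 the 4th, 29–31 the 5th.
14 is in the range for the 2nd.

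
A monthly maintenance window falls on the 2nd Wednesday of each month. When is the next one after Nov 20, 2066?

Dec 8, 2066

Nov 2066 starts on a Monday; its first Wednesday is the 3rd, so the 2nd Wednesday is the 10th — Nov 10, 2066.
That is not after Nov 20, 2066, so look at Dec 2066.
Dec 2066 starts on a Wednesday; its first Wednesday is the 1st, so the 2nd Wednesday is the 8th — Dec 8, 2066.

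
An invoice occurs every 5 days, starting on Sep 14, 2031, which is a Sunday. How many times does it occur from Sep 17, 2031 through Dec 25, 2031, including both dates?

Occurrences land 5·i days after Sep 14, 2031 for i = 0, 1, 2, …
Sep 17, 2031 is 3 days after the start; 3 ÷ 5 = 0 remainder 3; since the remainder is 3, round up to i = 1. First occurrence in the window: #2 on Sep 19, 2031 (1×5 = 5 days in).
Dec 25, 2031 is 102 days after the start; 102 ÷ 5 = 20 remainder 2. Last occurrence in the window: #21 on Dec 23, 2031.
Occurrences #2 through #21: 20 in total.

20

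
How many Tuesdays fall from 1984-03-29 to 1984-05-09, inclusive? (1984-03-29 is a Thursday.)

6

1984-03-29 is a Thursday; the first Tuesday on or after it is 1984-04-03 (5 days later).
From 1984-04-03 to 1984-05-09: 27 + 9 = 36 days (rest of April, May).
36 ÷ 7 = 5 full weeks with remainder 1, so 5 more Tuesdays after the first → 6.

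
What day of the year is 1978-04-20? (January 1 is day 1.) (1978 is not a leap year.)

110

Days in months before April: 31 + 28 + 31 = 90.
Plus 20 days into April → day 110.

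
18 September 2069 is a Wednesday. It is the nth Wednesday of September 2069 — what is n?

3rd

Day 18 falls in week ⌈18/7⌉ of the month.
Days 1–7 hold the 1st Wednesday, 8–14 the 2nd, 15–21 the 3rd, 22–28 the 4th, 29–31 the 5th.
18 is in the range for the 3rd.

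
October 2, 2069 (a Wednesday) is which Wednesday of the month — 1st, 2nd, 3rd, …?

Day 2 falls in week ⌈2/7⌉ of the month.
Days 1–7 hold the 1st Wednesday, 8–14 the 2nd, 15–21 the 3rd, 22–28 the 4th, 29–31 the 5th.
2 is in the range for the 1st.

1st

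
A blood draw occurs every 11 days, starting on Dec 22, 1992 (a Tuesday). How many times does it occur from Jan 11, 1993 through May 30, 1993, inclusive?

Occurrences land 11·i days after Dec 22, 1992 for i = 0, 1, 2, …
Jan 11, 1993 is 20 days after the start; 20 ÷ 11 = 1 remainder 9; since the remainder is 9, round up to i = 2. First occurrence in the window: #3 on Jan 13, 1993 (2×11 = 22 days in).
May 30, 1993 is 159 days after the start; 159 ÷ 11 = 14 remainder 5. Last occurrence in the window: #15 on May 25, 1993.
Occurrences #3 through #15: 13 in total.

13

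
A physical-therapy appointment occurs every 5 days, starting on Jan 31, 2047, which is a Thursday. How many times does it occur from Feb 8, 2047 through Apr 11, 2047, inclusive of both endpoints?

13

Occurrences land 5·i days after Jan 31, 2047 for i = 0, 1, 2, …
Feb 8, 2047 is 8 days after the start; 8 ÷ 5 = 1 remainder 3; since the remainder is 3, round up to i = 2. First occurrence in the window: #3 on Feb 10, 2047 (2×5 = 10 days in).
Apr 11, 2047 is 70 days after the start; 70 ÷ 5 = 14 remainder 0. Last occurrence in the window: #15 on Apr 11, 2047.
Occurrences #3 through #15: 13 in total.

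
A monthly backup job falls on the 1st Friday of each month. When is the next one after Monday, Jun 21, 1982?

Jul 2, 1982

Jun 1982 starts on a Tuesday, so its 1st Friday is Jun 4, 1982 (3 days in).
That is not after Jun 21, 1982, so look at Jul 1982.
Jul 1982 starts on a Thursday, so its 1st Friday is Jul 2, 1982 (1 day in).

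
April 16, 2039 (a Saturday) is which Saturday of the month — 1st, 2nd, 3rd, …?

3rd

Day 16 falls in week ⌈16/7⌉ of the month.
Days 1–7 hold the 1st Saturday, 8–14 the 2nd, 15–21 the 3rd, 22–28 the 4th, 29–31 the 5th.
16 is in the range for the 3rd.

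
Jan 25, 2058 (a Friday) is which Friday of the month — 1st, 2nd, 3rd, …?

4th

Day 25 falls in week ⌈25/7⌉ of the month.
Days 1–7 hold the 1st Friday, 8–14 the 2nd, 15–21 the 3rd, 22–28 the 4th, 29–31 the 5th.
25 is in the range for the 4th.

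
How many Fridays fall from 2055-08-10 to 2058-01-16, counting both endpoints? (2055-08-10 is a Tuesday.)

2055-08-10 is a Tuesday; the first Friday on or after it is 2055-08-13 (3 days later).
From 2055-08-13 to 2058-01-16: 140 + 366 + 365 + 16 = 887 days (rest of 2055, 2056, 2057, to 2058-01-16 in 2058).
887 ÷ 7 = 126 full weeks with remainder 5, so 126 more Fridays after the first → 127.

127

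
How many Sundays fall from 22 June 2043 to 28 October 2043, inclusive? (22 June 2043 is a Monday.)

18

22 June 2043 is a Monday; the first Sunday on or after it is 28 June 2043 (6 days later).
From 28 June 2043 to 28 October 2043: 2 + 31 + 31 + 30 + 28 = 122 days (rest of June, July, August, September, October).
122 ÷ 7 = 17 full weeks with remainder 3, so 17 more Sundays after the first → 18.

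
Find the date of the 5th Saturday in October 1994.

1994-10-29

The first Saturday of October 1994 is October 1.
The 5th Saturday is 4 weeks later: 1 + 28 = 29.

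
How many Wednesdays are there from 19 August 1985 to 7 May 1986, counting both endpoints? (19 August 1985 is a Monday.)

38

19 August 1985 is a Monday; the first Wednesday on or after it is 21 August 1985 (2 days later).
From 21 August 1985 to 7 May 1986: 10 + 30 + 31 + 30 + 31 + 31 + 28 + 31 + 30 + 7 = 259 days (rest of August, September, October, November, December, January, February, March, April, May).
259 ÷ 7 = 37 full weeks with remainder 0, so 37 more Wednesdays after the first → 38.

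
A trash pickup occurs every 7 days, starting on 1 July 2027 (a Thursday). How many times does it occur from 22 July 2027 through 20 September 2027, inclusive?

Occurrences land 7·i days after 1 July 2027 for i = 0, 1, 2, …
22 July 2027 is 21 days after the start; 21 ÷ 7 = 3 remainder 0. First occurrence in the window: #4 on 22 July 2027 (3×7 = 21 days in).
20 September 2027 is 81 days after the start; 81 ÷ 7 = 11 remainder 4. Last occurrence in the window: #12 on 16 September 2027.
Occurrences #4 through #12: 9 in total.

9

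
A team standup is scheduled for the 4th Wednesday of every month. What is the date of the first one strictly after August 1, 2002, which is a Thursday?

August 2002 starts on a Thursday; its first Wednesday is the 7th, so the 4th Wednesday is the 28th — August 28, 2002.
August 28, 2002 is after August 1, 2002, so that is the next one.

August 28, 2002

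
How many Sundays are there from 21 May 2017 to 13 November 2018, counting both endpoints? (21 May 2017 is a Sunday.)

21 May 2017 is a Sunday; the first Sunday on or after it is 21 May 2017.
From 21 May 2017 to 13 November 2018: 224 + 317 = 541 days (rest of 2017, to 13 November 2018 in 2018).
541 ÷ 7 = 77 full weeks with remainder 2, so 77 more Sundays after the first → 78.

78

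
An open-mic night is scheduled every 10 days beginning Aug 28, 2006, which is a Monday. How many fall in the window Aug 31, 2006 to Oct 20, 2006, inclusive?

5

Occurrences land 10·i days after Aug 28, 2006 for i = 0, 1, 2, …
Aug 31, 2006 is 3 days after the start; 3 ÷ 10 = 0 remainder 3; since the remainder is 3, round up to i = 1. First occurrence in the window: #2 on Sep 7, 2006 (1×10 = 10 days in).
Oct 20, 2006 is 53 days after the start; 53 ÷ 10 = 5 remainder 3. Last occurrence in the window: #6 on Oct 17, 2006.
Occurrences #2 through #6: 5 in total.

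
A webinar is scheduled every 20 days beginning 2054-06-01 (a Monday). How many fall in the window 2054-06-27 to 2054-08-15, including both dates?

Occurrences land 20·i days after 2054-06-01 for i = 0, 1, 2, …
2054-06-27 is 26 days after the start; 26 ÷ 20 = 1 remainder 6; since the remainder is 6, round up to i = 2. First occurrence in the window: #3 on 2054-07-11 (2×20 = 40 days in).
2054-08-15 is 75 days after the start; 75 ÷ 20 = 3 remainder 15. Last occurrence in the window: #4 on 2054-07-31.
Occurrences #3 through #4: 2 in total.

2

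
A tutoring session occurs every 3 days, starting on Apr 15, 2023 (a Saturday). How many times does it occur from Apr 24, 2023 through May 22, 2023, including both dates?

10

Occurrences land 3·i days after Apr 15, 2023 for i = 0, 1, 2, …
Apr 24, 2023 is 9 days after the start; 9 ÷ 3 = 3 remainder 0. First occurrence in the window: #4 on Apr 24, 2023 (3×3 = 9 days in).
May 22, 2023 is 37 days after the start; 37 ÷ 3 = 12 remainder 1. Last occurrence in the window: #13 on May 21, 2023.
Occurrences #4 through #13: 10 in total.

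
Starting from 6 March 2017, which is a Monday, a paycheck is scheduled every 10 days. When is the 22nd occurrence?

2 October 2017

The 22nd occurrence is 21 intervals after the first: 21 × 10 = 210 days after 6 March 2017.
March has 31 days — 25 days to the end of March leaves 185.
April has 30 days (155 left).
May has 31 days (124 left).
June has 30 days (94 left).
July has 31 days (63 left).
August has 31 days (32 left).
September has 30 days (2 left).
2 days into October → 2 October 2017.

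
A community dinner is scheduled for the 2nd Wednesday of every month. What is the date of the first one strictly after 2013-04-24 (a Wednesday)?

April 2013 starts on a Monday; its first Wednesday is the 3rd, so the 2nd Wednesday is the 10th — 2013-04-10.
That is not after 2013-04-24, so look at May 2013.
May 2013 starts on a Wednesday; its first Wednesday is the 1st, so the 2nd Wednesday is the 8th — 2013-05-08.

2013-05-08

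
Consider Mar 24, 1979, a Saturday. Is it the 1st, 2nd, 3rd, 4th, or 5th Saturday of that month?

4th

Day 24 falls in week ⌈24/7⌉ of the month.
Days 1–7 hold the 1st Saturday, 8–14 the 2nd, 15–21 the 3rd, 22–28 the 4th, 29–31 the 5th.
24 is in the range for the 4th.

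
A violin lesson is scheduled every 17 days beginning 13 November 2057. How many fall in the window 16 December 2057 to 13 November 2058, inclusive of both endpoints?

Occurrences land 17·i days after 13 November 2057 for i = 0, 1, 2, …
16 December 2057 is 33 days after the start; 33 ÷ 17 = 1 remainder 16; since the remainder is 16, round up to i = 2. First occurrence in the window: #3 on 17 December 2057 (2×17 = 34 days in).
13 November 2058 is 365 days after the start; 365 ÷ 17 = 21 remainder 8. Last occurrence in the window: #22 on 5 November 2058.
Occurrences #3 through #22: 20 in total.

20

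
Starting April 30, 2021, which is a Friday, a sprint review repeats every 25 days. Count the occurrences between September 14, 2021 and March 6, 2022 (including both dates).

7

Occurrences land 25·i days after April 30, 2021 for i = 0, 1, 2, …
September 14, 2021 is 137 days after the start; 137 ÷ 25 = 5 remainder 12; since the remainder is 12, round up to i = 6. First occurrence in the window: #7 on September 27, 2021 (6×25 = 150 days in).
March 6, 2022 is 310 days after the start; 310 ÷ 25 = 12 remainder 10. Last occurrence in the window: #13 on February 24, 2022.
Occurrences #7 through #13: 7 in total.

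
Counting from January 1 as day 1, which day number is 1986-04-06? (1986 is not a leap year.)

96

Days in months before April: 31 + 28 + 31 = 90.
Plus 6 days into April → day 96.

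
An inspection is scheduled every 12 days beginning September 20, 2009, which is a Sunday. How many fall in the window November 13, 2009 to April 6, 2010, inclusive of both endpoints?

Occurrences land 12·i days after September 20, 2009 for i = 0, 1, 2, …
November 13, 2009 is 54 days after the start; 54 ÷ 12 = 4 remainder 6; since the remainder is 6, round up to i = 5. First occurrence in the window: #6 on November 19, 2009 (5×12 = 60 days in).
April 6, 2010 is 198 days after the start; 198 ÷ 12 = 16 remainder 6. Last occurrence in the window: #17 on March 31, 2010.
Occurrences #6 through #17: 12 in total.

12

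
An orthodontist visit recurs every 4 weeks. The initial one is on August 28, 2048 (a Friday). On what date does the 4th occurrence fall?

The 4th occurrence is 3 intervals after the first: 3 × 28 = 84 days after August 28, 2048.
August has 31 days — 3 days to the end of August leaves 81.
September has 30 days (51 left).
October has 31 days (20 left).
20 days into November → November 20, 2048.

November 20, 2048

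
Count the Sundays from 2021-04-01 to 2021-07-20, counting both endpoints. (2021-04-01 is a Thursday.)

16

2021-04-01 is a Thursday; the first Sunday on or after it is 2021-04-04 (3 days later).
From 2021-04-04 to 2021-07-20: 26 + 31 + 30 + 20 = 107 days (rest of April, May, June, July).
107 ÷ 7 = 15 full weeks with remainder 2, so 15 more Sundays after the first → 16.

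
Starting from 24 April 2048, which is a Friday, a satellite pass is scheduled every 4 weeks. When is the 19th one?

10 September 2049

The 19th occurrence is 18 intervals after the first: 18 × 28 = 504 days after 24 April 2048.
April has 30 days — 6 days to the end of April leaves 498.
From end of April to end of 2048 is 245 days (253 left).
January has 31 days (222 left).
February has 28 days (194 left).
March has 31 days (163 left).
April has 30 days (133 left).
May has 31 days (102 left).
June has 30 days (72 left).
July has 31 days (41 left).
August has 31 days (10 left).
10 days into September → 10 September 2049.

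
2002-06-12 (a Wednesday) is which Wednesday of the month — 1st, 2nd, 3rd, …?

Day 12 falls in week ⌈12/7⌉ of the month.
Days 1–7 hold the 1st Wednesday, 8–14 the 2nd, 15–21 the 3rd, 22–28 the 4th, 29–31 the 5th.
12 is in the range for the 2nd.

2nd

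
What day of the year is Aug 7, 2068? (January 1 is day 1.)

Days in months before Aug: 31 + 29 + 31 + 30 + 31 + 30 + 31 = 213.
Plus 7 days into Aug → day 220.

220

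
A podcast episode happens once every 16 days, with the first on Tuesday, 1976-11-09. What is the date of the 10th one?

The 10th occurrence is 9 intervals after the first: 9 × 16 = 144 days after 1976-11-09.
November has 30 days — 21 days to the end of November leaves 123.
December has 31 days (92 left).
January has 31 days (61 left).
February has 28 days (33 left).
March has 31 days (2 left).
2 days into April → 1977-04-02.

1977-04-02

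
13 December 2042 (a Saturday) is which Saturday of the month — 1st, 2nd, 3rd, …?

2nd

Day 13 falls in week ⌈13/7⌉ of the month.
Days 1–7 hold the 1st Saturday, 8–14 the 2nd, 15–21 the 3rd, 22–28 the 4th, 29–31 the 5th.
13 is in the range for the 2nd.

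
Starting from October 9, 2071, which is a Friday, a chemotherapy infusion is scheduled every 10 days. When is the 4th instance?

The 4th occurrence is 3 intervals after the first: 3 × 10 = 30 days after October 9, 2071.
October has 31 days — 22 days to the end of October leaves 8.
8 days into November → November 8, 2071.

November 8, 2071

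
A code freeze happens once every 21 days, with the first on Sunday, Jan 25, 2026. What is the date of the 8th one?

Jun 21, 2026

The 8th occurrence is 7 intervals after the first: 7 × 21 = 147 days after Jan 25, 2026.
Jan has 31 days — 6 days to the end of Jan leaves 141.
Feb has 28 days (113 left).
Mar has 31 days (82 left).
Apr has 30 days (52 left).
May has 31 days (21 left).
21 days into Jun → Jun 21, 2026.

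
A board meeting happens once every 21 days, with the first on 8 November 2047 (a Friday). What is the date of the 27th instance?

7 May 2049

The 27th occurrence is 26 intervals after the first: 26 × 21 = 546 days after 8 November 2047.
November has 30 days — 22 days to the end of November leaves 524.
From end of November to end of 2047 is 31 days (493 left).
2048 has 366 days (127 left).
January has 31 days (96 left).
February has 28 days (68 left).
March has 31 days (37 left).
April has 30 days (7 left).
7 days into May → 7 May 2049.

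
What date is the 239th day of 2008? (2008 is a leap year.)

January has 31 days (239 − 31 = 208 remain).
February has 29 days (208 − 29 = 179 remain).
March has 31 days (179 − 31 = 148 remain).
April has 30 days (148 − 30 = 118 remain).
May has 31 days (118 − 31 = 87 remain).
June has 30 days (87 − 30 = 57 remain).
July has 31 days (57 − 31 = 26 remain).
26 into August → August 26.

26 August 2008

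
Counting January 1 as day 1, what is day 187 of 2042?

January has 31 days (187 − 31 = 156 remain).
February has 28 days (156 − 28 = 128 remain).
March has 31 days (128 − 31 = 97 remain).
April has 30 days (97 − 30 = 67 remain).
May has 31 days (67 − 31 = 36 remain).
June has 30 days (36 − 30 = 6 remain).
6 into July → July 6.

July 6, 2042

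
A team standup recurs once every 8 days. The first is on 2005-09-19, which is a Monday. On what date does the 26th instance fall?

The 26th occurrence is 25 intervals after the first: 25 × 8 = 200 days after 2005-09-19.
September has 30 days — 11 days to the end of September leaves 189.
October has 31 days (158 left).
November has 30 days (128 left).
December has 31 days (97 left).
January has 31 days (66 left).
February has 28 days (38 left).
March has 31 days (7 left).
7 days into April → 2006-04-07.

2006-04-07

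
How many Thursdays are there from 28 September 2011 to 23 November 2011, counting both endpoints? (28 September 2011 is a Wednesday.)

8

28 September 2011 is a Wednesday; the first Thursday on or after it is 29 September 2011 (1 day later).
From 29 September 2011 to 23 November 2011: 1 + 31 + 23 = 55 days (rest of September, October, November).
55 ÷ 7 = 7 full weeks with remainder 6, so 7 more Thursdays after the first → 8.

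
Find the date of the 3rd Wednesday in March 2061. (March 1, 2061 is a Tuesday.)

March 2061 begins on a Tuesday, so the first Wednesday is March 2 (1 day later).
The 3rd Wednesday is 2 weeks later: 2 + 14 = 16.

2061-03-16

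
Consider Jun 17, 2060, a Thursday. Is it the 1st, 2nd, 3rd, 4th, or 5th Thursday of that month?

Day 17 falls in week ⌈17/7⌉ of the month.
Days 1–7 hold the 1st Thursday, 8–14 the 2nd, 15–21 the 3rd, 22–28 the 4th, 29–31 the 5th.
17 is in the range for the 3rd.

3rd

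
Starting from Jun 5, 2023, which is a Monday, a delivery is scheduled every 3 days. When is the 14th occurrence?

The 14th occurrence is 13 intervals after the first: 13 × 3 = 39 days after Jun 5, 2023.
Jun has 30 days — 25 days to the end of Jun leaves 14.
14 days into Jul → Jul 14, 2023.

Jul 14, 2023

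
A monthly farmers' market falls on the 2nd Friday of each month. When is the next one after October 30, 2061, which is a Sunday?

October 2061 starts on a Saturday; its first Friday is the 7th, so the 2nd Friday is the 14th — October 14, 2061.
That is not after October 30, 2061, so look at November 2061.
November 2061 starts on a Tuesday; its first Friday is the 4th, so the 2nd Friday is the 11th — November 11, 2061.

November 11, 2061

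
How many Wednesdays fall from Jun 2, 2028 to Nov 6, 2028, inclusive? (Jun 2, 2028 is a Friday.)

Jun 2, 2028 is a Friday; the first Wednesday on or after it is Jun 7, 2028 (5 days later).
From Jun 7, 2028 to Nov 6, 2028: 23 + 31 + 31 + 30 + 31 + 6 = 152 days (rest of Jun, Jul, Aug, Sep, Oct, Nov).
152 ÷ 7 = 21 full weeks with remainder 5, so 21 more Wednesdays after the first → 22.

22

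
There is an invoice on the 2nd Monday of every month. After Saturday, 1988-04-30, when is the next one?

1988-05-09

April 1988 starts on a Friday; its first Monday is the 4th, so the 2nd Monday is the 11th — 1988-04-11.
That is not after 1988-04-30, so look at May 1988.
May 1988 starts on a Sunday; its first Monday is the 2nd, so the 2nd Monday is the 9th — 1988-05-09.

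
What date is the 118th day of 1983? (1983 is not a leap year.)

January has 31 days (118 − 31 = 87 remain).
February has 28 days (87 − 28 = 59 remain).
March has 31 days (59 − 31 = 28 remain).
28 into April → April 28.

28 April 1983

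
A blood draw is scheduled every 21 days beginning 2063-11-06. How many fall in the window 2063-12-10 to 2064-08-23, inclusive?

Occurrences land 21·i days after 2063-11-06 for i = 0, 1, 2, …
2063-12-10 is 34 days after the start; 34 ÷ 21 = 1 remainder 13; since the remainder is 13, round up to i = 2. First occurrence in the window: #3 on 2063-12-18 (2×21 = 42 days in).
2064-08-23 is 291 days after the start; 291 ÷ 21 = 13 remainder 18. Last occurrence in the window: #14 on 2064-08-05.
Occurrences #3 through #14: 12 in total.

12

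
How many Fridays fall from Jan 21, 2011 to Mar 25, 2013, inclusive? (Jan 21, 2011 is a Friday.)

Jan 21, 2011 is a Friday; the first Friday on or after it is Jan 21, 2011.
From Jan 21, 2011 to Mar 25, 2013: 344 + 366 + 84 = 794 days (rest of 2011, 2012, to Mar 25, 2013 in 2013).
794 ÷ 7 = 113 full weeks with remainder 3, so 113 more Fridays after the first → 114.

114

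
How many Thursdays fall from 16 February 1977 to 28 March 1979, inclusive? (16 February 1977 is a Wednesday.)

110

16 February 1977 is a Wednesday; the first Thursday on or after it is 17 February 1977 (1 day later).
From 17 February 1977 to 28 March 1979: 317 + 365 + 87 = 769 days (rest of 1977, 1978, to 28 March 1979 in 1979).
769 ÷ 7 = 109 full weeks with remainder 6, so 109 more Thursdays after the first → 110.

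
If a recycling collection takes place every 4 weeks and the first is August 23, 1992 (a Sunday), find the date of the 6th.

January 10, 1993

The 6th occurrence is 5 intervals after the first: 5 × 28 = 140 days after August 23, 1992.
August has 31 days — 8 days to the end of August leaves 132.
September has 30 days (102 left).
October has 31 days (71 left).
November has 30 days (41 left).
December has 31 days (10 left).
10 days into January → January 10, 1993.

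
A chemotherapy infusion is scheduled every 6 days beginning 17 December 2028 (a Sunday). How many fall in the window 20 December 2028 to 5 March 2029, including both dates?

13

Occurrences land 6·i days after 17 December 2028 for i = 0, 1, 2, …
20 December 2028 is 3 days after the start; 3 ÷ 6 = 0 remainder 3; since the remainder is 3, round up to i = 1. First occurrence in the window: #2 on 23 December 2028 (1×6 = 6 days in).
5 March 2029 is 78 days after the start; 78 ÷ 6 = 13 remainder 0. Last occurrence in the window: #14 on 5 March 2029.
Occurrences #2 through #14: 13 in total.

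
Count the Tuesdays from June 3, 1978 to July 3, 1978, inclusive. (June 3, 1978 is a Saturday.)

4

June 3, 1978 is a Saturday; the first Tuesday on or after it is June 6, 1978 (3 days later).
From June 6, 1978 to July 3, 1978: 24 + 3 = 27 days (rest of June, July).
27 ÷ 7 = 3 full weeks with remainder 6, so 3 more Tuesdays after the first → 4.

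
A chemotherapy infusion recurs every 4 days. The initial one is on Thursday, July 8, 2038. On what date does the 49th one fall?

The 49th occurrence is 48 intervals after the first: 48 × 4 = 192 days after July 8, 2038.
July has 31 days — 23 days to the end of July leaves 169.
August has 31 days (138 left).
September has 30 days (108 left).
October has 31 days (77 left).
November has 30 days (47 left).
December has 31 days (16 left).
16 days into January → January 16, 2039.

January 16, 2039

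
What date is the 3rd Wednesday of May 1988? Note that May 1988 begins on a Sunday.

May 1988 begins on a Sunday, so the first Wednesday is May 4 (3 days later).
The 3rd Wednesday is 2 weeks later: 4 + 14 = 18.

May 18, 1988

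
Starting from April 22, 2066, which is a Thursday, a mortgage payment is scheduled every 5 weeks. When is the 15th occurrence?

August 25, 2067

The 15th occurrence is 14 intervals after the first: 14 × 35 = 490 days after April 22, 2066.
April has 30 days — 8 days to the end of April leaves 482.
From end of April to end of 2066 is 245 days (237 left).
January has 31 days (206 left).
February has 28 days (178 left).
March has 31 days (147 left).
April has 30 days (117 left).
May has 31 days (86 left).
June has 30 days (56 left).
July has 31 days (25 left).
25 days into August → August 25, 2067.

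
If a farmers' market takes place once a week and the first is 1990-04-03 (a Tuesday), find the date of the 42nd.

1991-01-15

The 42nd occurrence is 41 intervals after the first: 41 × 7 = 287 days after 1990-04-03.
April has 30 days — 27 days to the end of April leaves 260.
May has 31 days (229 left).
June has 30 days (199 left).
July has 31 days (168 left).
August has 31 days (137 left).
September has 30 days (107 left).
October has 31 days (76 left).
November has 30 days (46 left).
December has 31 days (15 left).
15 days into January → 1991-01-15.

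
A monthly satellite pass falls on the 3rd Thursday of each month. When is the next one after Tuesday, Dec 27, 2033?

Jan 19, 2034

Dec 2033 starts on a Thursday; its first Thursday is the 1st, so the 3rd Thursday is the 15th — Dec 15, 2033.
That is not after Dec 27, 2033, so look at Jan 2034.
Jan 2034 starts on a Sunday; its first Thursday is the 5th, so the 3rd Thursday is the 19th — Jan 19, 2034.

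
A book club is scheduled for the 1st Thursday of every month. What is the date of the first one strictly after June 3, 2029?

June 7, 2029

June 2029 starts on a Friday, so its 1st Thursday is June 7, 2029 (6 days in).
June 7, 2029 is after June 3, 2029, so that is the next one.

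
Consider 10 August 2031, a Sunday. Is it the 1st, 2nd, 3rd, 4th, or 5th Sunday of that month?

2nd

Day 10 falls in week ⌈10/7⌉ of the month.
Days 1–7 hold the 1st Sunday, 8–14 the 2nd, 15–21 the 3rd, 22–28 the 4th, 29–31 the 5th.
10 is in the range for the 2nd.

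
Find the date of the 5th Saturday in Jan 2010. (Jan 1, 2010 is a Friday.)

Jan 30, 2010

Jan 2010 begins on a Friday, so the first Saturday is Jan 2 (1 day later).
The 5th Saturday is 4 weeks later: 2 + 28 = 30.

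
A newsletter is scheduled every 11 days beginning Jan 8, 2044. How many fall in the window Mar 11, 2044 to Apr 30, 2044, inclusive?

5

Occurrences land 11·i days after Jan 8, 2044 for i = 0, 1, 2, …
Mar 11, 2044 is 63 days after the start; 63 ÷ 11 = 5 remainder 8; since the remainder is 8, round up to i = 6. First occurrence in the window: #7 on Mar 14, 2044 (6×11 = 66 days in).
Apr 30, 2044 is 113 days after the start; 113 ÷ 11 = 10 remainder 3. Last occurrence in the window: #11 on Apr 27, 2044.
Occurrences #7 through #11: 5 in total.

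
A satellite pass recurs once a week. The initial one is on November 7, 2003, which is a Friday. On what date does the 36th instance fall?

July 9, 2004

The 36th occurrence is 35 intervals after the first: 35 × 7 = 245 days after November 7, 2003.
November has 30 days — 23 days to the end of November leaves 222.
December has 31 days (191 left).
January has 31 days (160 left).
February has 29 days (131 left).
March has 31 days (100 left).
April has 30 days (70 left).
May has 31 days (39 left).
June has 30 days (9 left).
9 days into July → July 9, 2004.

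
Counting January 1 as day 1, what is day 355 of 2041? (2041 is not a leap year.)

21 December 2041

January has 31 days (355 − 31 = 324 remain).
February has 28 days (324 − 28 = 296 remain).
March has 31 days (296 − 31 = 265 remain).
April has 30 days (265 − 30 = 235 remain).
May has 31 days (235 − 31 = 204 remain).
June has 30 days (204 − 30 = 174 remain).
July has 31 days (174 − 31 = 143 remain).
August has 31 days (143 − 31 = 112 remain).
September has 30 days (112 − 30 = 82 remain).
October has 31 days (82 − 31 = 51 remain).
November has 30 days (51 − 30 = 21 remain).
21 into December → December 21.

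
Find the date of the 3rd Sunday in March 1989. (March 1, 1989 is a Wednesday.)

1989-03-19

March 1989 begins on a Wednesday, so the first Sunday is March 5 (4 days later).
The 3rd Sunday is 2 weeks later: 5 + 14 = 19.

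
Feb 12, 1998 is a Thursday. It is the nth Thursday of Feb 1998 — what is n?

2nd

Day 12 falls in week ⌈12/7⌉ of the month.
Days 1–7 hold the 1st Thursday, 8–14 the 2nd, 15–21 the 3rd, 22–28 the 4th, 29–31 the 5th.
12 is in the range for the 2nd.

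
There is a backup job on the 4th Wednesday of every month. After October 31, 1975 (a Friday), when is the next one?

November 26, 1975

October 1975 starts on a Wednesday; its first Wednesday is the 1st, so the 4th Wednesday is the 22nd — October 22, 1975.
That is not after October 31, 1975, so look at November 1975.
November 1975 starts on a Saturday; its first Wednesday is the 5th, so the 4th Wednesday is the 26th — November 26, 1975.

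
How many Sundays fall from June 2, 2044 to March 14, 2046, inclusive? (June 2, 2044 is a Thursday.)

93

June 2, 2044 is a Thursday; the first Sunday on or after it is June 5, 2044 (3 days later).
From June 5, 2044 to March 14, 2046: 209 + 365 + 73 = 647 days (rest of 2044, 2045, to March 14, 2046 in 2046).
647 ÷ 7 = 92 full weeks with remainder 3, so 92 more Sundays after the first → 93.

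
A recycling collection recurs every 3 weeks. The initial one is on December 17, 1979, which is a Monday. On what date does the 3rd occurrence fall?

January 28, 1980

The 3rd occurrence is 2 intervals after the first: 2 × 21 = 42 days after December 17, 1979.
December has 31 days — 14 days to the end of December leaves 28.
28 days into January → January 28, 1980.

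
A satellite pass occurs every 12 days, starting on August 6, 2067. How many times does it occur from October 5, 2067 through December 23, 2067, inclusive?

Occurrences land 12·i days after August 6, 2067 for i = 0, 1, 2, …
October 5, 2067 is 60 days after the start; 60 ÷ 12 = 5 remainder 0. First occurrence in the window: #6 on October 5, 2067 (5×12 = 60 days in).
December 23, 2067 is 139 days after the start; 139 ÷ 12 = 11 remainder 7. Last occurrence in the window: #12 on December 16, 2067.
Occurrences #6 through #12: 7 in total.

7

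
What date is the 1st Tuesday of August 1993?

August 1993 begins on a Sunday, so the first Tuesday is August 3 (2 days later).

3 August 1993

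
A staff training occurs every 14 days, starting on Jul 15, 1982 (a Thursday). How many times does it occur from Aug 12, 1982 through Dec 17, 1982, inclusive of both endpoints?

10

Occurrences land 14·i days after Jul 15, 1982 for i = 0, 1, 2, …
Aug 12, 1982 is 28 days after the start; 28 ÷ 14 = 2 remainder 0. First occurrence in the window: #3 on Aug 12, 1982 (2×14 = 28 days in).
Dec 17, 1982 is 155 days after the start; 155 ÷ 14 = 11 remainder 1. Last occurrence in the window: #12 on Dec 16, 1982.
Occurrences #3 through #12: 10 in total.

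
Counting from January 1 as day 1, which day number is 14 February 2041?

Days in months before February: 31 = 31.
Plus 14 days into February → day 45.

45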